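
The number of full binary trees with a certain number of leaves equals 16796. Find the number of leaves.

Full binary trees with L leaves are counted by C_{L−1}; 16796 = C_10.
So the index is 10, and the number of leaves is 10 + 1 = 11.

11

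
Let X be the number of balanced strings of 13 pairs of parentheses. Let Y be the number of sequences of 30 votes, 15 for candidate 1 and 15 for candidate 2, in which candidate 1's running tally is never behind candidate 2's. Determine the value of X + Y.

10437745

Balanced strings of n pairs of brackets are counted by C_n; here n = 13. So X = C_13 = 742900.
Reading a vote for the leader as '(' and for the other as ')' turns such a sequence into a balanced string of 15 pairs, so the count is C_15. So Y = C_15 = 9694845.
X + Y = 742900 + 9694845 = 10437745.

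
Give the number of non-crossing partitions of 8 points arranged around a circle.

1430

The non-crossing partitions of [8] form a lattice of size C_8.
C_8 = C(16,8)/9 = 12870/9 = 1430.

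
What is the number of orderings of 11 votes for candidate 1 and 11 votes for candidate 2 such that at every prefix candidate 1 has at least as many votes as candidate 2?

Ballot sequences with n votes each where one side never trails are Dyck words, counted by C_n; here n = 11.
C_11 = C(22,11)/12 = 705432/12 = 58786.

58786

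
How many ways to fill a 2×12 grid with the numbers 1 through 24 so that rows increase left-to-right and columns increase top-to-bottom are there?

208012

Standard Young tableaux of shape 2×n are counted by C_n; here n = 12.
C_12 = 208012.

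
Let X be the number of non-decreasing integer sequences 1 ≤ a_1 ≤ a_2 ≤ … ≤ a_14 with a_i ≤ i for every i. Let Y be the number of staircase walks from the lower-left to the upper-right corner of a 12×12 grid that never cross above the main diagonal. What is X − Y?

Weakly increasing sequences with a_i ≤ i biject with Dyck paths of semilength 14, so there are C_14. So X = C_14 = 2674440.
Monotone paths in an n×n grid that stay weakly below the diagonal are counted by C_n; here n = 12. So Y = C_12 = 208012.
X − Y = 2674440 − 208012 = 2466428.

2466428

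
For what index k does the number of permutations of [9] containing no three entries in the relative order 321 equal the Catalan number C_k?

9

Permutations of [n] avoiding any single length-3 pattern are counted by C_n; here n = 9.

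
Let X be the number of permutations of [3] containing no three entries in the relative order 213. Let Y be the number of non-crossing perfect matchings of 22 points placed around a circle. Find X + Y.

For any fixed pattern of length 3, the pattern-avoiding permutations of [3] number C_3. So X = C_3 = 5.
Pairing 22 circle points by 11 non-crossing chords gives C_11 matchings. So Y = C_11 = 58786.
X + Y = 5 + 58786 = 58791.

58791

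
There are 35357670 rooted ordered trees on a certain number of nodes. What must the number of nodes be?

17

Rooted ordered trees on m nodes are counted by C_{m−1}. The Catalan number equal to 35357670 is C_16.
So the index is 16, and the number of nodes is 16 + 1 = 17.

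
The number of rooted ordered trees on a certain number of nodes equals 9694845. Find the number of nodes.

16

Rooted ordered trees on m nodes are counted by C_{m−1}. Since C_15 = 9694845, the index is 15.
So the index is 15, and the number of nodes is 15 + 1 = 16.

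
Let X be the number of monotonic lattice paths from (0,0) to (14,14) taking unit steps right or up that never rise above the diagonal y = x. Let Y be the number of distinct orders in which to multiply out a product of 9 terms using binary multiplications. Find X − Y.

Monotone paths in an n×n grid that stay weakly below the diagonal are counted by C_n; here n = 14. So X = C_14 = 2674440.
Parenthesizations of m factors correspond to full binary trees with m leaves, counted by C_{m−1}; m = 9 gives C_8. So Y = C_8 = 1430.
X − Y = 2674440 − 1430 = 2673010.

2673010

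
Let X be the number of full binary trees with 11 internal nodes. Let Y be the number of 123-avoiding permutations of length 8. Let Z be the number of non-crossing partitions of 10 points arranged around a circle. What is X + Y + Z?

77012

The number of full binary trees on 11 internal nodes is the Catalan number C_11. So X = C_11 = 58786.
For any fixed pattern of length 3, the pattern-avoiding permutations of [8] number C_8. So Y = C_8 = 1430.
Non-crossing partitions of an n-element set are counted by C_n; here n = 10. So Z = C_10 = 16796.
X + Y + Z = 58786 + 1430 + 16796 = 77012.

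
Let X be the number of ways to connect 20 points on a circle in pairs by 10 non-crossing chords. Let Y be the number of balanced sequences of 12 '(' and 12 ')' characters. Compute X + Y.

Non-crossing perfect matchings of 2n points on a circle are counted by C_n; with 20 points, n = 10. So X = C_10 = 16796.
Balanced strings of n pairs of brackets are counted by C_n; here n = 12. So Y = C_12 = 208012.
X + Y = 16796 + 208012 = 224808.

224808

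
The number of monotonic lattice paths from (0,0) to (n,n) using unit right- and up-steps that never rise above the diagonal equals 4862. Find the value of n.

9

Such diagonal-avoiding paths in an n×n grid are counted by C_n. Since C_9 = 4862, the index is 9.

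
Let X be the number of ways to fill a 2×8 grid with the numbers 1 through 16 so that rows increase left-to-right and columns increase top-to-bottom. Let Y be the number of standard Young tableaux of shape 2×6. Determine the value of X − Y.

Standard Young tableaux of shape 2×n are counted by C_n; here n = 8. So X = C_8 = 1430.
By the hook-length formula (or a Dyck-path bijection), SYT of shape 2×6 number C_6. So Y = C_6 = 132.
X − Y = 1430 − 132 = 1298.

1298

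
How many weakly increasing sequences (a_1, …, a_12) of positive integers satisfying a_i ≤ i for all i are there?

208012

Weakly increasing sequences with a_i ≤ i biject with Dyck paths of semilength 12, so there are C_12.
C_12 = C_11 · 2(2·11+1)/(11+2) = 58786 · 46/13 = 208012.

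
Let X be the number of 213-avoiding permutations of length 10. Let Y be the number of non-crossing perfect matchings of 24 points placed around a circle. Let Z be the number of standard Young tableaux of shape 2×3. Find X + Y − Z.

224803

Permutations of [n] avoiding any single length-3 pattern are counted by C_n; here n = 10. So X = C_10 = 16796.
Pairing 24 circle points by 12 non-crossing chords gives C_12 matchings. So Y = C_12 = 208012.
Standard Young tableaux of shape 2×n are counted by C_n; here n = 3. So Z = C_3 = 5.
X + Y − Z = 16796 + 208012 − 5 = 224803.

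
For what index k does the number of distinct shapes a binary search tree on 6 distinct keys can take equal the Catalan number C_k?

6

Rooted binary trees with 6 nodes (each child slot possibly empty) number C_6.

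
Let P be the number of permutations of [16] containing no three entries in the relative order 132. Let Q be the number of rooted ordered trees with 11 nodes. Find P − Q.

For any fixed pattern of length 3, the pattern-avoiding permutations of [16] number C_16. So P = C_16 = 35357670.
A rooted plane tree on 11 nodes has 10 edges, and such trees are counted by C_10. So Q = C_10 = 16796.
P − Q = 35357670 − 16796 = 35340874.

35340874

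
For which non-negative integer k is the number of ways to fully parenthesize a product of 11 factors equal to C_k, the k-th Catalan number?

10

Ways to associate a product of 11 factors correspond to binary trees on 11 leaves, so the count is C_10.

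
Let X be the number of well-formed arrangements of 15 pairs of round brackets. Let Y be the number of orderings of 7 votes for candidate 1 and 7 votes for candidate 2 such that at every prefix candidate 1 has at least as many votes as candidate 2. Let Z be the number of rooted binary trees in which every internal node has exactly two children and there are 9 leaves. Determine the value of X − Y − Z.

9692986

Balanced strings of n pairs of brackets are counted by C_n; here n = 15. So X = C_15 = 9694845.
Ballot sequences with n votes each where one side never trails are Dyck words, counted by C_n; here n = 7. So Y = C_7 = 429.
A full binary tree with L leaves has L−1 internal nodes and is counted by C_{L−1}; L = 9 gives C_8. So Z = C_8 = 1430.
X − Y − Z = 9694845 − 429 − 1430 = 9692986.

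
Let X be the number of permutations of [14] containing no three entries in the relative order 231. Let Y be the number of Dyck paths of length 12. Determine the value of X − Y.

Permutations of [n] avoiding any single length-3 pattern are counted by C_n; here n = 14. So X = C_14 = 2674440.
Dyck paths of semilength n (length 2n) are counted by C_n; here n = 6. So Y = C_6 = 132.
X − Y = 2674440 − 132 = 2674308.

2674308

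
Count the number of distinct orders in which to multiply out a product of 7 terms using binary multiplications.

Bracketing 7 factors into binary products is counted by C_{7−1} = C_6.
C_6 = C(12,6)/7 = 924/7 = 132.

132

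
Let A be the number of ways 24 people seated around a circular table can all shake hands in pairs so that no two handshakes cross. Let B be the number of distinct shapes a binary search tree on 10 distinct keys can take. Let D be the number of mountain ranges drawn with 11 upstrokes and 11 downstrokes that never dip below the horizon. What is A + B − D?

166022

Non-crossing handshake pairings of 2n people are counted by C_n; 24 people gives n = 12. So A = C_12 = 208012.
Rooted binary trees with 10 nodes (each child slot possibly empty) number C_10. So B = C_10 = 16796.
A Dyck path with 11 up-steps and 11 down-steps has semilength 11, so there are C_11 of them. So D = C_11 = 58786.
A + B − D = 208012 + 16796 − 58786 = 166022.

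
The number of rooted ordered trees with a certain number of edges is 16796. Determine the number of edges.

Rooted ordered trees with n edges are counted by C_n. The Catalan number equal to 16796 is C_10.

10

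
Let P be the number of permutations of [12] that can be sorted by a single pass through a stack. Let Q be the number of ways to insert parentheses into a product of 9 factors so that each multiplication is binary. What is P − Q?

By Knuth's characterisation, the stack-sortable permutations of length 12 are the 231-avoiders, numbering C_12. So P = C_12 = 208012.
Bracketing 9 factors into binary products is counted by C_{9−1} = C_8. So Q = C_8 = 1430.
P − Q = 208012 − 1430 = 206582.

206582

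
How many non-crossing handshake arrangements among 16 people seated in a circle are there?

1430

With 16 = 2·8 people, non-crossing handshake pairings are non-crossing perfect matchings on a circle, counted by C_8.
C_8 = C_7 · 2(2·7+1)/(7+2) = 429 · 30/9 = 1430.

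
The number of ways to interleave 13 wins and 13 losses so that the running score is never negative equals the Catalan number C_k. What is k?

Ballot sequences with n votes each where one side never trails are Dyck words, counted by C_n; here n = 13.

13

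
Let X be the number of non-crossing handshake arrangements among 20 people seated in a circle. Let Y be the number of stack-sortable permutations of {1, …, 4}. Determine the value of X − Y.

With 20 = 2·10 people, non-crossing handshake pairings are non-crossing perfect matchings on a circle, counted by C_10. So X = C_10 = 16796.
Stack-sortable permutations are exactly the 231-avoiding ones, counted by C_n; here n = 4. So Y = C_4 = 14.
X − Y = 16796 − 14 = 16782.

16782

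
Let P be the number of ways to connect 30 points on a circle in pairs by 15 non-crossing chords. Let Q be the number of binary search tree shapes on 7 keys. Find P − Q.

Non-crossing perfect matchings of 2n points on a circle are counted by C_n; with 30 points, n = 15. So P = C_15 = 9694845.
Rooted binary trees with 7 nodes (each child slot possibly empty) number C_7. So Q = C_7 = 429.
P − Q = 9694845 − 429 = 9694416.

9694416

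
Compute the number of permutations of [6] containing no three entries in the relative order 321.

132

For any fixed pattern of length 3, the pattern-avoiding permutations of [6] number C_6.
C_6 = C(12,6)/7 = 924/7 = 132.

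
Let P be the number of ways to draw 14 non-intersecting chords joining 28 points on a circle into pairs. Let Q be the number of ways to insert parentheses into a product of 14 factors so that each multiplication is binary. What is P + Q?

Pairing 28 circle points by 14 non-crossing chords gives C_14 matchings. So P = C_14 = 2674440.
Bracketing 14 factors into binary products is counted by C_{14−1} = C_13. So Q = C_13 = 742900.
P + Q = 2674440 + 742900 = 3417340.

3417340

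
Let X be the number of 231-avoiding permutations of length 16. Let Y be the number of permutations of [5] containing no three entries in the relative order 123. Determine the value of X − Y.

For any fixed pattern of length 3, the pattern-avoiding permutations of [16] number C_16. So X = C_16 = 35357670.
For any fixed pattern of length 3, the pattern-avoiding permutations of [5] number C_5. So Y = C_5 = 42.
X − Y = 35357670 − 42 = 35357628.

35357628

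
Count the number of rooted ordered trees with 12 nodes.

Rooted ordered (plane) trees on m nodes have m−1 edges and are counted by C_{m−1}; m = 12 gives C_11.
C_11 = C_10 · 2(2·10+1)/(10+2) = 16796 · 42/12 = 58786.

58786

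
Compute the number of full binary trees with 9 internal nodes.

The number of full binary trees on 9 internal nodes is the Catalan number C_9.
C_9 = C_8 · 2(2·8+1)/(8+2) = 1430 · 34/10 = 4862.

4862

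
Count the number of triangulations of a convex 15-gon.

742900

Triangulations of a convex m-gon are counted by C_{m−2}; with m = 15 this is C_13.
C_13 = C(26,13)/14 = 10400600/14 = 742900.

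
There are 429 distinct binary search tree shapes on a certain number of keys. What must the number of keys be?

7

Binary search tree shapes on n keys are counted by C_n. The Catalan number equal to 429 is C_7.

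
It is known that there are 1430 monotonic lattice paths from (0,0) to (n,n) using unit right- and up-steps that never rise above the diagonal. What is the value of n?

8

Such diagonal-avoiding paths in an n×n grid are counted by C_n; 1430 = C_8.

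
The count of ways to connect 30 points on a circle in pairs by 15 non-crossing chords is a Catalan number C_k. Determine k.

Non-crossing perfect matchings of 2n points on a circle are counted by C_n; with 30 points, n = 15.

15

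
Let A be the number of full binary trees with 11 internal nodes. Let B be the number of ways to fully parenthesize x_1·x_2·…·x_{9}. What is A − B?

57356

The number of full binary trees on 11 internal nodes is the Catalan number C_11. So A = C_11 = 58786.
Bracketing 9 factors into binary products is counted by C_{9−1} = C_8. So B = C_8 = 1430.
A − B = 58786 − 1430 = 57356.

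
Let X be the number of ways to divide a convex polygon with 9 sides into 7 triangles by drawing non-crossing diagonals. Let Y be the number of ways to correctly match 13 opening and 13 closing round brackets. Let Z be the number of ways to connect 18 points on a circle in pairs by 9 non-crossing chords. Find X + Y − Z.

738467

The number of triangulations of a 9-gon is the Catalan number C_7 (index = sides − 2). So X = C_7 = 429.
A balanced arrangement of 13 bracket pairs is a Dyck word of semilength 13, so the count is C_13. So Y = C_13 = 742900.
Non-crossing perfect matchings of 2n points on a circle are counted by C_n; with 18 points, n = 9. So Z = C_9 = 4862.
X + Y − Z = 429 + 742900 − 4862 = 738467.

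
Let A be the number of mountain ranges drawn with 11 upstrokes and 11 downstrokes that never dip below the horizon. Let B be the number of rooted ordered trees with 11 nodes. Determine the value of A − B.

41990

A Dyck path with 11 up-steps and 11 down-steps has semilength 11, so there are C_11 of them. So A = C_11 = 58786.
A rooted plane tree on 11 nodes has 10 edges, and such trees are counted by C_10. So B = C_10 = 16796.
A − B = 58786 − 16796 = 41990.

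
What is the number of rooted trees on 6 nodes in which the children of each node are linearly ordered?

42

A rooted plane tree on 6 nodes has 5 edges, and such trees are counted by C_5.
C_5 = C_4 · 2(2·4+1)/(4+2) = 14 · 18/6 = 42.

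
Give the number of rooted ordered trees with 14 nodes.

Rooted ordered (plane) trees on m nodes have m−1 edges and are counted by C_{m−1}; m = 14 gives C_13.
C_13 = C_12 · 2(2·12+1)/(12+2) = 208012 · 50/14 = 742900.

742900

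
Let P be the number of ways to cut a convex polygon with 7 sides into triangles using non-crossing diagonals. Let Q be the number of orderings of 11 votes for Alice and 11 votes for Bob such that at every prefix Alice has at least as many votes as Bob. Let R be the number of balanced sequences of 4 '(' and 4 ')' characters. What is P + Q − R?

Triangulations of a convex m-gon are counted by C_{m−2}; with m = 7 this is C_5. So P = C_5 = 42.
Ballot sequences with n votes each where one side never trails are Dyck words, counted by C_n; here n = 11. So Q = C_11 = 58786.
A balanced arrangement of 4 bracket pairs is a Dyck word of semilength 4, so the count is C_4. So R = C_4 = 14.
P + Q − R = 42 + 58786 − 14 = 58814.

58814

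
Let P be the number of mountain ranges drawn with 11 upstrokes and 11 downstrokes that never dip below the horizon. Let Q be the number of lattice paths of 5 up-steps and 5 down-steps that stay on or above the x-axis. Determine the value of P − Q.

Dyck paths of semilength n (length 2n) are counted by C_n; here n = 11. So P = C_11 = 58786.
Dyck paths of semilength n (length 2n) are counted by C_n; here n = 5. So Q = C_5 = 42.
P − Q = 58786 − 42 = 58744.

58744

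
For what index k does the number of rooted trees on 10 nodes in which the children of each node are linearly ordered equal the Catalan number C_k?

9

A rooted plane tree on 10 nodes has 9 edges, and such trees are counted by C_9.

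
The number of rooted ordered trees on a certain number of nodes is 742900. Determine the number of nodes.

Rooted ordered trees on m nodes are counted by C_{m−1}. The Catalan number equal to 742900 is C_13.
So the index is 13, and the number of nodes is 13 + 1 = 14.

14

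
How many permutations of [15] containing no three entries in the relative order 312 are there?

Permutations of [n] avoiding any single length-3 pattern are counted by C_n; here n = 15.
C_15 = C(30,15)/16 = 155117520/16 = 9694845.

9694845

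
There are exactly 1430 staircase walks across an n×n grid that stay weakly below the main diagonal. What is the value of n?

Such diagonal-avoiding paths in an n×n grid are counted by C_n, and C_8 = 1430.

8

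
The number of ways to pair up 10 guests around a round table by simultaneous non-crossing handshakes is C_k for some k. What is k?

5

With 10 = 2·5 people, non-crossing handshake pairings are non-crossing perfect matchings on a circle, counted by C_5.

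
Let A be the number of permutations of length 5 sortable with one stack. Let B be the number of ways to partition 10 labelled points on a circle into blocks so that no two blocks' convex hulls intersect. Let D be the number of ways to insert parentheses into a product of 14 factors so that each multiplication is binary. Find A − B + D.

726146

By Knuth's characterisation, the stack-sortable permutations of length 5 are the 231-avoiders, numbering C_5. So A = C_5 = 42.
Non-crossing partitions of an n-element set are counted by C_n; here n = 10. So B = C_10 = 16796.
Bracketing 14 factors into binary products is counted by C_{14−1} = C_13. So D = C_13 = 742900.
A − B + D = 42 − 16796 + 742900 = 726146.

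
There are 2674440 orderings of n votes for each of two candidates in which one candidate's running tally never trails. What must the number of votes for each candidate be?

14

Such ballot sequences with n votes each are counted by C_n. Since C_14 = 2674440, the index is 14.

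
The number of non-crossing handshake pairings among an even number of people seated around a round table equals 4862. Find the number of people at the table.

18

Non-crossing handshake pairings of 2n people are counted by C_n. The Catalan number equal to 4862 is C_9.
So n = 9, and there are 2n = 18 people.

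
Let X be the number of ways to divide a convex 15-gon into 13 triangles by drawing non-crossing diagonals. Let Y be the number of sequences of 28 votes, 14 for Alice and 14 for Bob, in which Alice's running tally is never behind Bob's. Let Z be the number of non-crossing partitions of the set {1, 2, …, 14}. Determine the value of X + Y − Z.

742900

A convex 15-gon is triangulated into 13 triangles, and the number of such triangulations is the Catalan number C_{15−2} = C_13. So X = C_13 = 742900.
Reading a vote for the leader as '(' and for the other as ')' turns such a sequence into a balanced string of 14 pairs, so the count is C_14. So Y = C_14 = 2674440.
Non-crossing partitions of an n-element set are counted by C_n; here n = 14. So Z = C_14 = 2674440.
X + Y − Z = 742900 + 2674440 − 2674440 = 742900.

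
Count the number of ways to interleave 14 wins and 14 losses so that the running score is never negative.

Ballot sequences with n votes each where one side never trails are Dyck words, counted by C_n; here n = 14.
C_14 = C(28,14)/15 = 40116600/15 = 2674440.

2674440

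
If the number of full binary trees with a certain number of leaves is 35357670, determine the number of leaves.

Full binary trees with L leaves are counted by C_{L−1}. Since C_16 = 35357670, the index is 16.
So the index is 16, and the number of leaves is 16 + 1 = 17.

17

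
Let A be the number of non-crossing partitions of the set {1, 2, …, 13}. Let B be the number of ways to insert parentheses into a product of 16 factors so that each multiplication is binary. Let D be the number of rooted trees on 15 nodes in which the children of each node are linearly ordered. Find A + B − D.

7763305

Non-crossing partitions of an n-element set are counted by C_n; here n = 13. So A = C_13 = 742900.
Bracketing 16 factors into binary products is counted by C_{16−1} = C_15. So B = C_15 = 9694845.
A rooted plane tree on 15 nodes has 14 edges, and such trees are counted by C_14. So D = C_14 = 2674440.
A + B − D = 742900 + 9694845 − 2674440 = 7763305.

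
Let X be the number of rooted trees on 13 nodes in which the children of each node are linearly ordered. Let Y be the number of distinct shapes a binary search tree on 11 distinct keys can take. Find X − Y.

Rooted ordered (plane) trees on m nodes have m−1 edges and are counted by C_{m−1}; m = 13 gives C_12. So X = C_12 = 208012.
Rooted binary trees with 11 nodes (each child slot possibly empty) number C_11. So Y = C_11 = 58786.
X − Y = 208012 − 58786 = 149226.

149226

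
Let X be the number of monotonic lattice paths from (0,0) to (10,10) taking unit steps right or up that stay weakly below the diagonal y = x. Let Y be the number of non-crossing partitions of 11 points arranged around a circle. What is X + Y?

Monotone paths in an n×n grid that stay weakly below the diagonal are counted by C_n; here n = 10. So X = C_10 = 16796.
Non-crossing partitions of an n-element set are counted by C_n; here n = 11. So Y = C_11 = 58786.
X + Y = 16796 + 58786 = 75582.

75582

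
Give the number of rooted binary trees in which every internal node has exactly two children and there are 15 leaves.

A full binary tree with L leaves has L−1 internal nodes and is counted by C_{L−1}; L = 15 gives C_14.
C_14 = C(28,14)/15 = 40116600/15 = 2674440.

2674440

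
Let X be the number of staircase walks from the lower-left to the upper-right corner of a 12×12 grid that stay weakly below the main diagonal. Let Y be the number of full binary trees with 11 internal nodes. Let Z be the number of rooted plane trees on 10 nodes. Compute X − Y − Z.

144364

Sub-diagonal monotone paths from (0,0) to (12,12) biject with Dyck paths of semilength 12, giving C_12. So X = C_12 = 208012.
The number of full binary trees on 11 internal nodes is the Catalan number C_11. So Y = C_11 = 58786.
Rooted ordered (plane) trees on m nodes have m−1 edges and are counted by C_{m−1}; m = 10 gives C_9. So Z = C_9 = 4862.
X − Y − Z = 208012 − 58786 − 4862 = 144364.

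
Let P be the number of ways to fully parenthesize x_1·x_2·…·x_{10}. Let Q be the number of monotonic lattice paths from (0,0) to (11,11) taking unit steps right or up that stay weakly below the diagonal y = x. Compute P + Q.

Parenthesizations of m factors correspond to full binary trees with m leaves, counted by C_{m−1}; m = 10 gives C_9. So P = C_9 = 4862.
Sub-diagonal monotone paths from (0,0) to (11,11) biject with Dyck paths of semilength 11, giving C_11. So Q = C_11 = 58786.
P + Q = 4862 + 58786 = 63648.

63648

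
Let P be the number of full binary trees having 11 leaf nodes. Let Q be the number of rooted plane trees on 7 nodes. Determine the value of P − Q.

A full binary tree with L leaves has L−1 internal nodes and is counted by C_{L−1}; L = 11 gives C_10. So P = C_10 = 16796.
Rooted ordered (plane) trees on m nodes have m−1 edges and are counted by C_{m−1}; m = 7 gives C_6. So Q = C_6 = 132.
P − Q = 16796 − 132 = 16664.

16664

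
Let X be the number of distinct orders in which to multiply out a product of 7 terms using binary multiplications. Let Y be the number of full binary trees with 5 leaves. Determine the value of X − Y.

Parenthesizations of m factors correspond to full binary trees with m leaves, counted by C_{m−1}; m = 7 gives C_6. So X = C_6 = 132.
A full binary tree with L leaves has L−1 internal nodes and is counted by C_{L−1}; L = 5 gives C_4. So Y = C_4 = 14.
X − Y = 132 − 14 = 118.

118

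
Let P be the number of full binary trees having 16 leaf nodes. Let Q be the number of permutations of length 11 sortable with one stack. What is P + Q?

A full binary tree with L leaves has L−1 internal nodes and is counted by C_{L−1}; L = 16 gives C_15. So P = C_15 = 9694845.
By Knuth's characterisation, the stack-sortable permutations of length 11 are the 231-avoiders, numbering C_11. So Q = C_11 = 58786.
P + Q = 9694845 + 58786 = 9753631.

9753631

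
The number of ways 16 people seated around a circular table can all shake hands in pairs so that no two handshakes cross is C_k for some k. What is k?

With 16 = 2·8 people, non-crossing handshake pairings are non-crossing perfect matchings on a circle, counted by C_8.

8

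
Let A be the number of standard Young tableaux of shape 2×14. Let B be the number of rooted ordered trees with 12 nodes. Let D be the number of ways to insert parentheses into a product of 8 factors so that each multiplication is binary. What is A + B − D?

2732797

By the hook-length formula (or a Dyck-path bijection), SYT of shape 2×14 number C_14. So A = C_14 = 2674440.
A rooted plane tree on 12 nodes has 11 edges, and such trees are counted by C_11. So B = C_11 = 58786.
Ways to associate a product of 8 factors correspond to binary trees on 8 leaves, so the count is C_7. So D = C_7 = 429.
A + B − D = 2674440 + 58786 − 429 = 2732797.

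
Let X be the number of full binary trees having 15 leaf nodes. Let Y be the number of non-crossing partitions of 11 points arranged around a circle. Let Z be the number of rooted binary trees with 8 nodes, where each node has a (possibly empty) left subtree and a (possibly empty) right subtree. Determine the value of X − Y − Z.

2614224

A full binary tree with L leaves has L−1 internal nodes and is counted by C_{L−1}; L = 15 gives C_14. So X = C_14 = 2674440.
The non-crossing partitions of [11] form a lattice of size C_11. So Y = C_11 = 58786.
There are C_n binary search tree shapes on n keys; with n = 8 that is C_8. So Z = C_8 = 1430.
X − Y − Z = 2674440 − 58786 − 1430 = 2614224.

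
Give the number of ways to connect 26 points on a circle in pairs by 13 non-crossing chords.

Pairing 26 circle points by 13 non-crossing chords gives C_13 matchings.
C_13 = C(26,13)/14 = 10400600/14 = 742900.

742900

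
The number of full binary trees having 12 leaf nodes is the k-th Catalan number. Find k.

11

A full binary tree with L leaves has L−1 internal nodes and is counted by C_{L−1}; L = 12 gives C_11.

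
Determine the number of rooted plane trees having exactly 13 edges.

742900

A rooted plane tree with 13 edges has 14 nodes, and the count is C_13.
C_13 = C(26,13)/14 = 10400600/14 = 742900.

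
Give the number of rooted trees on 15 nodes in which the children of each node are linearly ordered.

A rooted plane tree on 15 nodes has 14 edges, and such trees are counted by C_14.
C_14 = C_13 · 2(2·13+1)/(13+2) = 742900 · 54/15 = 2674440.

2674440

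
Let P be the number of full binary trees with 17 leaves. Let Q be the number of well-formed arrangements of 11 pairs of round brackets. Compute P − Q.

Full binary trees with 17 leaves have 17−1 = 16 internal nodes, so there are C_16 of them. So P = C_16 = 35357670.
A balanced arrangement of 11 bracket pairs is a Dyck word of semilength 11, so the count is C_11. So Q = C_11 = 58786.
P − Q = 35357670 − 58786 = 35298884.

35298884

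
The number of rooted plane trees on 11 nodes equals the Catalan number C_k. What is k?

10

Rooted ordered (plane) trees on m nodes have m−1 edges and are counted by C_{m−1}; m = 11 gives C_10.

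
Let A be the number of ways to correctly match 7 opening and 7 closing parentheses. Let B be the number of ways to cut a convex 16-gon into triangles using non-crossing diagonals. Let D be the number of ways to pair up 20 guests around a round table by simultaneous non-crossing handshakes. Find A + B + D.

2691665

A balanced arrangement of 7 bracket pairs is a Dyck word of semilength 7, so the count is C_7. So A = C_7 = 429.
Triangulations of a convex m-gon are counted by C_{m−2}; with m = 16 this is C_14. So B = C_14 = 2674440.
With 20 = 2·10 people, non-crossing handshake pairings are non-crossing perfect matchings on a circle, counted by C_10. So D = C_10 = 16796.
A + B + D = 429 + 2674440 + 16796 = 2691665.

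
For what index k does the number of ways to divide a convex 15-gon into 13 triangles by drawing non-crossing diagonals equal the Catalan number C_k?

13

The number of triangulations of a 15-gon is the Catalan number C_13 (index = sides − 2).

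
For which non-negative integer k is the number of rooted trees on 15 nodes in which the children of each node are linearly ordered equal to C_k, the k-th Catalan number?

A rooted plane tree on 15 nodes has 14 edges, and such trees are counted by C_14.

14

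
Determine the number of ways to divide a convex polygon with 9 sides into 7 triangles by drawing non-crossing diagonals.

Triangulations of a convex m-gon are counted by C_{m−2}; with m = 9 this is C_7.
C_7 = C_6 · 2(2·6+1)/(6+2) = 132 · 26/8 = 429.

429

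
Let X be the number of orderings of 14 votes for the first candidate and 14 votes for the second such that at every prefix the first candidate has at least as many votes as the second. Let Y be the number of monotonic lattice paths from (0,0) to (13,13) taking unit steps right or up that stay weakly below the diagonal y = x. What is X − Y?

1931540

Ballot sequences with n votes each where one side never trails are Dyck words, counted by C_n; here n = 14. So X = C_14 = 2674440.
Monotone paths in an n×n grid that stay weakly below the diagonal are counted by C_n; here n = 13. So Y = C_13 = 742900.
X − Y = 2674440 − 742900 = 1931540.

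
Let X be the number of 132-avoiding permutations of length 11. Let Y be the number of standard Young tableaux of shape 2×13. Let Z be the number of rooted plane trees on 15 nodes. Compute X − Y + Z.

For any fixed pattern of length 3, the pattern-avoiding permutations of [11] number C_11. So X = C_11 = 58786.
By the hook-length formula (or a Dyck-path bijection), SYT of shape 2×13 number C_13. So Y = C_13 = 742900.
A rooted plane tree on 15 nodes has 14 edges, and such trees are counted by C_14. So Z = C_14 = 2674440.
X − Y + Z = 58786 − 742900 + 2674440 = 1990326.

1990326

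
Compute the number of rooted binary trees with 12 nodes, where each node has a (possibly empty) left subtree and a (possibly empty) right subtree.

Rooted binary trees with 12 nodes (each child slot possibly empty) number C_12.
C_12 = C_11 · 2(2·11+1)/(11+2) = 58786 · 46/13 = 208012.

208012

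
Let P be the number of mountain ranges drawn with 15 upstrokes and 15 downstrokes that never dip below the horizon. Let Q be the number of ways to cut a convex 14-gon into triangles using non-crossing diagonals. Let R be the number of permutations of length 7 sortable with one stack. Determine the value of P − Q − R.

A Dyck path with 15 up-steps and 15 down-steps has semilength 15, so there are C_15 of them. So P = C_15 = 9694845.
A convex 14-gon is triangulated into 12 triangles, and the number of such triangulations is the Catalan number C_{14−2} = C_12. So Q = C_12 = 208012.
Stack-sortable permutations are exactly the 231-avoiding ones, counted by C_n; here n = 7. So R = C_7 = 429.
P − Q − R = 9694845 − 208012 − 429 = 9486404.

9486404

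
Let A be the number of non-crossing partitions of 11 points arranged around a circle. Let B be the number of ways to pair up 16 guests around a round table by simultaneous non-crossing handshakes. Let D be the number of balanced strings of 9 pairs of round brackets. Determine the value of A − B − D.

Non-crossing partitions of an n-element set are counted by C_n; here n = 11. So A = C_11 = 58786.
Non-crossing handshake pairings of 2n people are counted by C_n; 16 people gives n = 8. So B = C_8 = 1430.
A balanced arrangement of 9 bracket pairs is a Dyck word of semilength 9, so the count is C_9. So D = C_9 = 4862.
A − B − D = 58786 − 1430 − 4862 = 52494.

52494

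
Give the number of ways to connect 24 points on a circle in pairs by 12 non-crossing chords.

208012

Pairing 24 circle points by 12 non-crossing chords gives C_12 matchings.
C_12 = C(24,12)/13 = 2704156/13 = 208012.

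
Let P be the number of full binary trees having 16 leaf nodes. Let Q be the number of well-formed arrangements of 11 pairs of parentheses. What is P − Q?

9636059

A full binary tree with L leaves has L−1 internal nodes and is counted by C_{L−1}; L = 16 gives C_15. So P = C_15 = 9694845.
With 11 pairs the number of balanced bracket strings is the Catalan number C_11. So Q = C_11 = 58786.
P − Q = 9694845 − 58786 = 9636059.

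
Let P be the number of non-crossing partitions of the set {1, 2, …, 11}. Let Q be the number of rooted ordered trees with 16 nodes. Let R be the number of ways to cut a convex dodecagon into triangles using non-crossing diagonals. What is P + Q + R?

The non-crossing partitions of [11] form a lattice of size C_11. So P = C_11 = 58786.
A rooted plane tree on 16 nodes has 15 edges, and such trees are counted by C_15. So Q = C_15 = 9694845.
Triangulations of a convex m-gon are counted by C_{m−2}; with m = 12 this is C_10. So R = C_10 = 16796.
P + Q + R = 58786 + 9694845 + 16796 = 9770427.

9770427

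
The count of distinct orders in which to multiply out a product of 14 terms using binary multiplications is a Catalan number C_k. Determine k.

Ways to associate a product of 14 factors correspond to binary trees on 14 leaves, so the count is C_13.

13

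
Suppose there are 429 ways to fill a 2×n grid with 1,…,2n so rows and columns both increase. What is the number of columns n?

7

Standard Young tableaux of shape 2×n are counted by C_n, and C_7 = 429.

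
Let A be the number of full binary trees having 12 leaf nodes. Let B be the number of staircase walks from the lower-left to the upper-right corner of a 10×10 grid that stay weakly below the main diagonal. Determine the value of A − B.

A full binary tree with L leaves has L−1 internal nodes and is counted by C_{L−1}; L = 12 gives C_11. So A = C_11 = 58786.
Sub-diagonal monotone paths from (0,0) to (10,10) biject with Dyck paths of semilength 10, giving C_10. So B = C_10 = 16796.
A − B = 58786 − 16796 = 41990.

41990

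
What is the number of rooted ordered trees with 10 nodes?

A rooted plane tree on 10 nodes has 9 edges, and such trees are counted by C_9.
C_9 = C_8 · 2(2·8+1)/(8+2) = 1430 · 34/10 = 4862.

4862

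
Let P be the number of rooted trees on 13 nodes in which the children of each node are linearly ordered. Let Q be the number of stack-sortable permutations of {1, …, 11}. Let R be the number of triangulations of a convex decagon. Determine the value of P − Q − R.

147796

A rooted plane tree on 13 nodes has 12 edges, and such trees are counted by C_12. So P = C_12 = 208012.
By Knuth's characterisation, the stack-sortable permutations of length 11 are the 231-avoiders, numbering C_11. So Q = C_11 = 58786.
A convex 10-gon is triangulated into 8 triangles, and the number of such triangulations is the Catalan number C_{10−2} = C_8. So R = C_8 = 1430.
P − Q − R = 208012 − 58786 − 1430 = 147796.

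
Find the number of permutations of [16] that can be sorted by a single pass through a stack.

35357670

Stack-sortable permutations are exactly the 231-avoiding ones, counted by C_n; here n = 16.
C_16 = C(32,16)/17 = 601080390/17 = 35357670.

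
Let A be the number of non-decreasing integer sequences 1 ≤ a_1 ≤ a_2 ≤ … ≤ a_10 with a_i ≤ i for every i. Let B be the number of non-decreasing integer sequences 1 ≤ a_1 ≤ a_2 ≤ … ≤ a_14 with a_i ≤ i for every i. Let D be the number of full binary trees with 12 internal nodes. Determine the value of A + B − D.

2483224

Such sub-staircase sequences of length n are counted by C_n; here n = 10. So A = C_10 = 16796.
Such sub-staircase sequences of length n are counted by C_n; here n = 14. So B = C_14 = 2674440.
Full binary trees with n internal nodes are counted by C_n; here n = 12. So D = C_12 = 208012.
A + B − D = 16796 + 2674440 − 208012 = 2483224.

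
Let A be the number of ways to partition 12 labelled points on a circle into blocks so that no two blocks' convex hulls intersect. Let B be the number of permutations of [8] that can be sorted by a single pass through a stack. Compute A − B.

206582

Non-crossing partitions of an n-element set are counted by C_n; here n = 12. So A = C_12 = 208012.
By Knuth's characterisation, the stack-sortable permutations of length 8 are the 231-avoiders, numbering C_8. So B = C_8 = 1430.
A − B = 208012 − 1430 = 206582.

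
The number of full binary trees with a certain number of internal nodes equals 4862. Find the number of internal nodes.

9

Full binary trees with n internal nodes are counted by C_n; 4862 = C_9.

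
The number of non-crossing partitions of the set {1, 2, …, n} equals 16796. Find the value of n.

Non-crossing partitions of [n] are counted by C_n, and C_10 = 16796.

10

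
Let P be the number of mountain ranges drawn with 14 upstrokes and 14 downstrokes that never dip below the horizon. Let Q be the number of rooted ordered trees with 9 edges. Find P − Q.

2669578

Paths of 14 up- and 14 down-steps that never dip below the axis are Dyck paths; their count is C_14. So P = C_14 = 2674440.
A rooted plane tree with 9 edges has 10 nodes, and the count is C_9. So Q = C_9 = 4862.
P − Q = 2674440 − 4862 = 2669578.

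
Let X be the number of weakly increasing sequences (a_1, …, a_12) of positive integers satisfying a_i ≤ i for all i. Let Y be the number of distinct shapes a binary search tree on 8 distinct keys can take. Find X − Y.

206582

Such sub-staircase sequences of length n are counted by C_n; here n = 12. So X = C_12 = 208012.
Binary trees (left/right distinguished) on n nodes are counted by C_n; here n = 8. So Y = C_8 = 1430.
X − Y = 208012 − 1430 = 206582.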